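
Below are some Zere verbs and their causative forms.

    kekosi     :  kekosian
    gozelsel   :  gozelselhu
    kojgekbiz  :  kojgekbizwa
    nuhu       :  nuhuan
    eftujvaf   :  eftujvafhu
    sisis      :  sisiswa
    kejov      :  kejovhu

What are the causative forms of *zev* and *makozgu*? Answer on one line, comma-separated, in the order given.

Looking at the final sound of each stem: -wa when the stem ends in a sibilant (*kojgekbiz*, *sisis*); -hu when the stem ends in a non-sibilant consonant (*gozelsel*, *eftujvaf*, *kejov*); -an when the stem ends in a vowel (*kekosi*, *nuhu*).
Since the final sound of *zev* is /v/ (a non-sibilant consonant), it takes -hu, giving *zevhu*.
Since the final sound of *makozgu* is /u/ (a vowel), it takes -an, giving *makozguan*.

zevhu, makozguan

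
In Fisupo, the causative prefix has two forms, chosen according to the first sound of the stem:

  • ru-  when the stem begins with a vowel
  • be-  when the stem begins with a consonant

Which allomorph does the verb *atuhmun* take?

ru-

Since the first sound of *atuhmun* is /a/ (a vowel), it takes ru-.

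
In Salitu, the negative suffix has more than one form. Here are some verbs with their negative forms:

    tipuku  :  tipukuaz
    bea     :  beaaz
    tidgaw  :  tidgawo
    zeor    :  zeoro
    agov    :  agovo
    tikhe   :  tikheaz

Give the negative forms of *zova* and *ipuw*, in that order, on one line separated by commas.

zovaaz, ipuwo

The alternation tracks the final sound of the stem — -o when the stem ends in a consonant (*tidgaw*, *zeor*, *agov*); -az when the stem ends in a vowel (*tipuku*, *bea*, *tikhe*).
The final sound of *zova* is /a/, which is a vowel, so the suffix is -az, giving *zovaaz*.
Since the final sound of *ipuw* is /w/ (a consonant), it takes -o, giving *ipuwo*.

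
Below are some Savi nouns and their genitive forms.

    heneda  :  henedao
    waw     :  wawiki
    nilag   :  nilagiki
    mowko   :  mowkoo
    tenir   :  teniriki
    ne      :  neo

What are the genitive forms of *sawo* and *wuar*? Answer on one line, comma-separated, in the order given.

sawoo, wuariki

The alternation tracks the final sound of the stem — -iki when the stem ends in a consonant (*waw*, *nilag*, *tenir*); -o when the stem ends in a vowel (*heneda*, *mowko*, *ne*).
The final sound of *sawo* is /o/, which is a vowel, so the suffix is -o, giving *sawoo*.
The final sound of *wuar* is /r/, which is a consonant, so the suffix is -iki, giving *wuariki*.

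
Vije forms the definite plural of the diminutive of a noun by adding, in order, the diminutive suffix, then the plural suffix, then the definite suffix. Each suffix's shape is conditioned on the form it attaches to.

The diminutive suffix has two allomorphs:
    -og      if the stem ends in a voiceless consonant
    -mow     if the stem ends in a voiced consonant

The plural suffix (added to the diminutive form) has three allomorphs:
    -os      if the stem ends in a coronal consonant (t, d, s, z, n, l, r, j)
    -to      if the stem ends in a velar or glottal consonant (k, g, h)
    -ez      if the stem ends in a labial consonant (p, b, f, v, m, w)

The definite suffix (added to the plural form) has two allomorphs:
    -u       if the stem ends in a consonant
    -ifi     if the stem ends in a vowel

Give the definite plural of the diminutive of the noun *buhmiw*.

*buhmiw* — final consonant /w/ (voiced) → -mow → *buhmiwmow*.
The diminutive form *buhmiwmow*: final consonant = /w/, labial → -ez → *buhmiwmowez*.
Since the final sound of the plural form *buhmiwmowez* is /z/ (a consonant), it takes -u, giving *buhmiwmowezu*.

buhmiwmowezu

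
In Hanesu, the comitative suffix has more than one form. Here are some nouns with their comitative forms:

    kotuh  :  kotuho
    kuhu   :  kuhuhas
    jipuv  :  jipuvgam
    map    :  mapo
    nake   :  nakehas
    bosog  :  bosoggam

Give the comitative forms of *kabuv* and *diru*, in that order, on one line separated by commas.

The alternation tracks the final sound of the stem — -o when the stem ends in a voiceless consonant (*kotuh*, *map*); -gam when the stem ends in a voiced consonant (*jipuv*, *bosog*); -has when the stem ends in a vowel (*kuhu*, *nake*).
Since the final sound of *kabuv* is /v/ (a voiced consonant), it takes -gam, giving *kabuvgam*.
*diru*: final sound = /u/, a vowel → -has → *diruhas*.

kabuvgam, diruhas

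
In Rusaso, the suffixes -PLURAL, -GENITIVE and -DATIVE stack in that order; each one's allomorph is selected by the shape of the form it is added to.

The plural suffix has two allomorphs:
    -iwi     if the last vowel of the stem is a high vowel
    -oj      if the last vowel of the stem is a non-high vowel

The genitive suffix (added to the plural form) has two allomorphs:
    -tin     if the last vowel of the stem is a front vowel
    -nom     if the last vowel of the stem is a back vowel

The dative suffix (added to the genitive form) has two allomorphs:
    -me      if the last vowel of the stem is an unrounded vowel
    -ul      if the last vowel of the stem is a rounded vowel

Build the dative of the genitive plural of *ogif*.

ogifiwitinme

*ogif* — last vowel /i/ (a high vowel) → -iwi → *ogifiwi*.
The plural form *ogifiwi*: last vowel = /i/, a front vowel → -tin → *ogifiwitin*.
The genitive form *ogifiwitin* — last vowel /i/ (an unrounded vowel) → -me → *ogifiwitinme*.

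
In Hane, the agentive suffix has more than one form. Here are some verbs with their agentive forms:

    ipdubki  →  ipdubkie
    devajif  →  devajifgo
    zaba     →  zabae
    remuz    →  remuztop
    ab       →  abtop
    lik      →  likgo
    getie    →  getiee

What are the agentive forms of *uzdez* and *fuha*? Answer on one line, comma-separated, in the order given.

The pattern is voicing of the final sound: -go when the stem ends in a voiceless consonant (*devajif*, *lik*); -top when the stem ends in a voiced consonant (*remuz*, *ab*); -e when the stem ends in a vowel (*ipdubki*, *zaba*, *getie*).
The final sound of *uzdez* is /z/, which is a voiced consonant, so the suffix is -top, giving *uzdeztop*.
*fuha*: final sound = /a/, a vowel → -e → *fuhae*.

uzdeztop, fuhae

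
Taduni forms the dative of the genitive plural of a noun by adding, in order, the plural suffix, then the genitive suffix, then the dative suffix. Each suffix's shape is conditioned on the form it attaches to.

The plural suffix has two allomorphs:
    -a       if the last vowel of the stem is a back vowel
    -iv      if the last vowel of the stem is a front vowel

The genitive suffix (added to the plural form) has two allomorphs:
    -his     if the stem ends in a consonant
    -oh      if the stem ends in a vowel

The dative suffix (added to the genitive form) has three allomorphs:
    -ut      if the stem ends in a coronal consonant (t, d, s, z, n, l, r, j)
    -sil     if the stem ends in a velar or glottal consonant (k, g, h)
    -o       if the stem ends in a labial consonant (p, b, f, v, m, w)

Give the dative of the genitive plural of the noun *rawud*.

Since the last vowel of *rawud* is /u/ (a back vowel), it takes -a, giving *rawuda*.
The final sound of the plural form *rawuda* is /a/, which is a vowel, so the genitive suffix is -oh, giving *rawudaoh*.
Since the final consonant of the genitive form *rawudaoh* is /h/ (velar/glottal), it takes -sil, giving *rawudaohsil*.

rawudaohsil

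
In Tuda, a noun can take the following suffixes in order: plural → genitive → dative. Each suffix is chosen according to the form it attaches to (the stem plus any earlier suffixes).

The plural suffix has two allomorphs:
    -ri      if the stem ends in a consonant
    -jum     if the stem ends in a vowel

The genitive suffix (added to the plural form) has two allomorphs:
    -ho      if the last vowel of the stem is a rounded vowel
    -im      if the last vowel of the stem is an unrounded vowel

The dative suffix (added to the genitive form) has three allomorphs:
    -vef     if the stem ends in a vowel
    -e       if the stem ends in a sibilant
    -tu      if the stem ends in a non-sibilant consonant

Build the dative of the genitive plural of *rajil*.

rajilriimtu

The final sound of *rajil* is /l/, which is a consonant, so the plural suffix is -ri, giving *rajilri*.
The plural form *rajilri*: last vowel = /i/, an unrounded vowel → -im → *rajilriim*.
The genitive form *rajilriim*: final sound = /m/, a non-sibilant consonant → -tu → *rajilriimtu*.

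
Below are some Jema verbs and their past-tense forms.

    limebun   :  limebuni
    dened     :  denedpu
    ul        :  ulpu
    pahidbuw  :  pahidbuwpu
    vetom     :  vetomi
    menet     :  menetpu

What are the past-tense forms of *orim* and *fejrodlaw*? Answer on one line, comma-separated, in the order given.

orimi, fejrodlawpu

The suffix is conditioned by the final consonant: -i when the stem ends in a nasal (*limebun*, *vetom*); -pu when the stem ends in a non-nasal consonant (*dened*, *ul*, *pahidbuw*, *menet*).
Since the final consonant of *orim* is /m/ (a nasal), it takes -i, giving *orimi*.
Since the final consonant of *fejrodlaw* is /w/ (non-nasal), it takes -pu, giving *fejrodlawpu*.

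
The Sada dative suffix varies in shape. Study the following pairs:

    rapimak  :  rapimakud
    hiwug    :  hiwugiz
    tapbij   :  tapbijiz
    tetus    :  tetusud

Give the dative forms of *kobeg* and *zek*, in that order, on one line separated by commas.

kobegiz, zekud

The suffix is conditioned by the final consonant: -ud when the stem ends in a voiceless consonant (*rapimak*, *tetus*); -iz when the stem ends in a voiced consonant (*hiwug*, *tapbij*).
The final consonant of *kobeg* is /g/, which is voiced, so the suffix is -iz, giving *kobegiz*.
The final consonant of *zek* is /k/, which is voiceless, so the suffix is -ud, giving *zekud*.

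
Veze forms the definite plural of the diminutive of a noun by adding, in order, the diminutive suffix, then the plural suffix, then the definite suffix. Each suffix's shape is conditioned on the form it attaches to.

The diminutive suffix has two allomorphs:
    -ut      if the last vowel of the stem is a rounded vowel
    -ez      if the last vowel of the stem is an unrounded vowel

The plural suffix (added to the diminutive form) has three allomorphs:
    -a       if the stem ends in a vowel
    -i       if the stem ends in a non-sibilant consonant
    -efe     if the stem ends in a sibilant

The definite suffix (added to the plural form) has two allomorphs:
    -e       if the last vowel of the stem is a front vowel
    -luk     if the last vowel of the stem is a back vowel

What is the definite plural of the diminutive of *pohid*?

pohidezefee

Since the last vowel of *pohid* is /i/ (an unrounded vowel), it takes -ez, giving *pohidez*.
Since the final sound of the diminutive form *pohidez* is /z/ (a sibilant), it takes -efe, giving *pohidezefe*.
The plural form *pohidezefe* — last vowel /e/ (a front vowel) → -e → *pohidezefee*.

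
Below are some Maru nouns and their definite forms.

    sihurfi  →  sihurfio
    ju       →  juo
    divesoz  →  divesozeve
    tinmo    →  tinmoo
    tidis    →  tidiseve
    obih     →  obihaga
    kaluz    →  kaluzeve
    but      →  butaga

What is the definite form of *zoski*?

The suffix is conditioned by the final sound: -eve when the stem ends in a sibilant (*divesoz*, *tidis*, *kaluz*); -aga when the stem ends in a non-sibilant consonant (*obih*, *but*); -o when the stem ends in a vowel (*sihurfi*, *ju*, *tinmo*).
The final sound of *zoski* is /i/, which is a vowel, so the suffix is -o, giving *zoskio*.

zoskio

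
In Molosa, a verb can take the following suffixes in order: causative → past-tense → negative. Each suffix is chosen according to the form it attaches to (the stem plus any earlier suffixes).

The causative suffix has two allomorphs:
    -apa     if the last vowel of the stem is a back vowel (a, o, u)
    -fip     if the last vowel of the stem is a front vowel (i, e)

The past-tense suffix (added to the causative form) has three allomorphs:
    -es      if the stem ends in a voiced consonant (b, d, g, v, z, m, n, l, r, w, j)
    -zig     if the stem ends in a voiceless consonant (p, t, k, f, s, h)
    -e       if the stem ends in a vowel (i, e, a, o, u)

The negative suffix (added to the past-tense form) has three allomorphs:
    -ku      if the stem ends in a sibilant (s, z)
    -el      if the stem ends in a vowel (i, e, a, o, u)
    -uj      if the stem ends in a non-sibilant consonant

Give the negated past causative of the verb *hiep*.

*hiep* — last vowel /e/ (a front vowel) → -fip → *hiepfip*.
Since the final sound of the causative form *hiepfip* is /p/ (a voiceless consonant), it takes -zig, giving *hiepfipzig*.
The past-tense form *hiepfipzig*: final sound = /g/, a non-sibilant consonant → -uj → *hiepfipziguj*.

hiepfipziguj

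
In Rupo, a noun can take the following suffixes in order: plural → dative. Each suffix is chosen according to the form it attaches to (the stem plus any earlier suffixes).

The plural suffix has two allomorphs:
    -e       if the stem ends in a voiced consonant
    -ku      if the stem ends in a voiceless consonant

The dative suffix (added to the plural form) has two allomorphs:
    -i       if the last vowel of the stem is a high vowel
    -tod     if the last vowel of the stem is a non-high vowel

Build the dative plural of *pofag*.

*pofag* — final consonant /g/ (voiced) → -e → *pofage*.
The plural form *pofage* — last vowel /e/ (a non-high vowel) → -tod → *pofagetod*.

pofagetod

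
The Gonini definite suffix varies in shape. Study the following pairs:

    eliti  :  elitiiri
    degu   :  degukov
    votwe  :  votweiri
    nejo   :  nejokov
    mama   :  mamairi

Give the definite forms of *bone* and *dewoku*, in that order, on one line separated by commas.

The alternation tracks the last vowel of the stem — -kov when the last vowel of the stem is a rounded vowel (*degu*, *nejo*); -iri when the last vowel of the stem is an unrounded vowel (*eliti*, *votwe*, *mama*).
The last vowel of *bone* is /e/, which is an unrounded vowel, so the suffix is -iri, giving *boneiri*.
*dewoku* — last vowel /u/ (a rounded vowel) → -kov → *dewokukov*.

boneiri, dewokukov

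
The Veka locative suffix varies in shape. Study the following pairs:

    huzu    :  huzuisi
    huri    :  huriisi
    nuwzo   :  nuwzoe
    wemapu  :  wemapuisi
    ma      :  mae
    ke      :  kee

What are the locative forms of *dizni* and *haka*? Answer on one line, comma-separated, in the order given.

dizniisi, hakae

The suffix is conditioned by the last vowel: -isi when the last vowel of the stem is a high vowel (*huzu*, *huri*, *wemapu*); -e when the last vowel of the stem is a non-high vowel (*nuwzo*, *ma*, *ke*).
Since the last vowel of *dizni* is /i/ (a high vowel), it takes -isi, giving *dizniisi*.
*haka* — last vowel /a/ (a non-high vowel) → -e → *hakae*.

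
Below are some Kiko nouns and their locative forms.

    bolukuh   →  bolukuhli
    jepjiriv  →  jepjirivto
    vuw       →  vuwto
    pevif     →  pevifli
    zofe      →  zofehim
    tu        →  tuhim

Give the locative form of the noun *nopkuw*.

nopkuwto

The alternation tracks the final sound of the stem — -li when the stem ends in a voiceless consonant (*bolukuh*, *pevif*); -to when the stem ends in a voiced consonant (*jepjiriv*, *vuw*); -him when the stem ends in a vowel (*zofe*, *tu*).
The final sound of *nopkuw* is /w/, which is a voiced consonant, so the suffix is -to, giving *nopkuwto*.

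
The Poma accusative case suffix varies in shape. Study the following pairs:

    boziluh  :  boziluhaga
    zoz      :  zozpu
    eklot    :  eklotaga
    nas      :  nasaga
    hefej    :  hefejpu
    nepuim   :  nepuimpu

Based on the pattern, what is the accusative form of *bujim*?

bujimpu

The suffix is conditioned by the final consonant: -aga when the stem ends in a voiceless consonant (*boziluh*, *eklot*, *nas*); -pu when the stem ends in a voiced consonant (*zoz*, *hefej*, *nepuim*).
*bujim* — final consonant /m/ (voiced) → -pu → *bujimpu*.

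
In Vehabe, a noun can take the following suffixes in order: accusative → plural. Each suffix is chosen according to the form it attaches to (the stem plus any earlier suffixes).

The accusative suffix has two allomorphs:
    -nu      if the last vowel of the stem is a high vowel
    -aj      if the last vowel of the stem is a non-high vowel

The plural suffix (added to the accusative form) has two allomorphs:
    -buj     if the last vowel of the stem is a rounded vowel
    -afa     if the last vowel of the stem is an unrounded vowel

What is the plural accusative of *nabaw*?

nabawajafa

*nabaw*: last vowel = /a/, a non-high vowel → -aj → *nabawaj*.
The last vowel of the accusative form *nabawaj* is /a/, which is an unrounded vowel, so the plural suffix is -afa, giving *nabawajafa*.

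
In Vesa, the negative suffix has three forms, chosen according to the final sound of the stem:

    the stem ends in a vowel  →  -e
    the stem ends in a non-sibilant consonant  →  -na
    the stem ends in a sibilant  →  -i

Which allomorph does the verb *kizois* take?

*kizois* — final sound /s/ (a sibilant) → -i.

-i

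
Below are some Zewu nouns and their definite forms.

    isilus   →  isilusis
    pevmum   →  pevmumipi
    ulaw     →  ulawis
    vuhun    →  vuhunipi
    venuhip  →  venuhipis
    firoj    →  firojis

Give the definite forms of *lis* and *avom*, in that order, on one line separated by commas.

Looking at the final consonant of each stem: -ipi when the stem ends in a nasal (*pevmum*, *vuhun*); -is when the stem ends in a non-nasal consonant (*isilus*, *ulaw*, *venuhip*, *firoj*).
*lis* — final consonant /s/ (non-nasal) → -is → *lisis*.
*avom*: final consonant = /m/, a nasal → -ipi → *avomipi*.

lisis, avomipi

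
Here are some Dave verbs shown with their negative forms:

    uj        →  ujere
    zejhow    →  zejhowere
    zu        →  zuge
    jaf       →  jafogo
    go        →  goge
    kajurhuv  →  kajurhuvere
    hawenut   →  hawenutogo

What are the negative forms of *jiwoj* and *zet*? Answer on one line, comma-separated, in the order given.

Looking at the final sound of each stem: -ogo when the stem ends in a voiceless consonant (*jaf*, *hawenut*); -ere when the stem ends in a voiced consonant (*uj*, *zejhow*, *kajurhuv*); -ge when the stem ends in a vowel (*zu*, *go*).
The final sound of *jiwoj* is /j/, which is a voiced consonant, so the suffix is -ere, giving *jiwojere*.
Since the final sound of *zet* is /t/ (a voiceless consonant), it takes -ogo, giving *zetogo*.

jiwojere, zetogo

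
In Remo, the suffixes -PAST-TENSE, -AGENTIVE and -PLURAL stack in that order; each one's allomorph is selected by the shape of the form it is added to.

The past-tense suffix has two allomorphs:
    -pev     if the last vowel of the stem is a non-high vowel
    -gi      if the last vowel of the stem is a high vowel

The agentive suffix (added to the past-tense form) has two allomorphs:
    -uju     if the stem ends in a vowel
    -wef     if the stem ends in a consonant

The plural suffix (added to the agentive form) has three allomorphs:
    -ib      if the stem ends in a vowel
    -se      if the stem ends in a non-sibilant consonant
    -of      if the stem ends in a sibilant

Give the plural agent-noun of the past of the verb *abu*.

abugiujuib

The last vowel of *abu* is /u/, which is a high vowel, so the past-tense suffix is -gi, giving *abugi*.
The past-tense form *abugi*: final sound = /i/, a vowel → -uju → *abugiuju*.
Since the final sound of the agentive form *abugiuju* is /u/ (a vowel), it takes -ib, giving *abugiujuib*.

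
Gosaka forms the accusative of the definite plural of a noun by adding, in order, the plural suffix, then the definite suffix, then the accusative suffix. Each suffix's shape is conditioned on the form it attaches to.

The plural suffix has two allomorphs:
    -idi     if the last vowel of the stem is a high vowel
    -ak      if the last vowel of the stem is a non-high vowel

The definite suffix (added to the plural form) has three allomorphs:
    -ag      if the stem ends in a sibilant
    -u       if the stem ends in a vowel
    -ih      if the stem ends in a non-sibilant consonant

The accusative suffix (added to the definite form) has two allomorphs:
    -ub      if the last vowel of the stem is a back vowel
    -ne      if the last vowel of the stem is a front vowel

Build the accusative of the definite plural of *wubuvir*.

wubuviridiuub

*wubuvir*: last vowel = /i/, a high vowel → -idi → *wubuviridi*.
The plural form *wubuviridi* — final sound /i/ (a vowel) → -u → *wubuviridiu*.
Since the last vowel of the definite form *wubuviridiu* is /u/ (a back vowel), it takes -ub, giving *wubuviridiuub*.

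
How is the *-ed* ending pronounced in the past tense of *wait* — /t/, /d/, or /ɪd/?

/ɪd/

The stem *wait* ends in /t/ or /d/.
The -ed suffix is realized as /ɪd/ after /t, d/; as /t/ after other voiceless consonants; and as /d/ after other voiced sounds.
So -ed on *wait* is pronounced /ɪd/.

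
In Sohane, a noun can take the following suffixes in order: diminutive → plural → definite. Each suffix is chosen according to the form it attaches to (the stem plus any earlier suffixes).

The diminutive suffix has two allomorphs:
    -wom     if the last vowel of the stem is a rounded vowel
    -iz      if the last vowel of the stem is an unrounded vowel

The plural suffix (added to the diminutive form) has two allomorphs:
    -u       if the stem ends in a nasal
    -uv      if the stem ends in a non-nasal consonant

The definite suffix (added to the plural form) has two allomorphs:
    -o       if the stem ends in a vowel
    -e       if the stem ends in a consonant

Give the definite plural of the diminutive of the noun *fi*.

*fi* — last vowel /i/ (an unrounded vowel) → -iz → *fiiz*.
Since the final consonant of the diminutive form *fiiz* is /z/ (non-nasal), it takes -uv, giving *fiizuv*.
Since the final sound of the plural form *fiizuv* is /v/ (a consonant), it takes -e, giving *fiizuve*.

fiizuve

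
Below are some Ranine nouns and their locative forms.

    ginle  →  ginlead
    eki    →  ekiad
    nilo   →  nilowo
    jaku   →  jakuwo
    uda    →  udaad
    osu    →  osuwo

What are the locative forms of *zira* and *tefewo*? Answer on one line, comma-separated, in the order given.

The alternation tracks the last vowel of the stem — -wo when the last vowel of the stem is a rounded vowel (*nilo*, *jaku*, *osu*); -ad when the last vowel of the stem is an unrounded vowel (*ginle*, *eki*, *uda*).
*zira*: last vowel = /a/, an unrounded vowel → -ad → *ziraad*.
*tefewo*: last vowel = /o/, a rounded vowel → -wo → *tefewowo*.

ziraad, tefewowo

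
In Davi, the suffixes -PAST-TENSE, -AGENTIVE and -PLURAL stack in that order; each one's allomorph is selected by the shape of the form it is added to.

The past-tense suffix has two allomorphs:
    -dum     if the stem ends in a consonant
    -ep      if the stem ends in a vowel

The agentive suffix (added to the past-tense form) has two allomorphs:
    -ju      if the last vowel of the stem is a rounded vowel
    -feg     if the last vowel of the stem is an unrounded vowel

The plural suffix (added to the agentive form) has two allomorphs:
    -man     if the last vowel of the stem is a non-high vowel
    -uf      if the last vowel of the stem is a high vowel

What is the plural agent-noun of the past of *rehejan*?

rehejandumjuuf

Since the final sound of *rehejan* is /n/ (a consonant), it takes -dum, giving *rehejandum*.
The past-tense form *rehejandum* — last vowel /u/ (a rounded vowel) → -ju → *rehejandumju*.
The agentive form *rehejandumju* — last vowel /u/ (a high vowel) → -uf → *rehejandumjuuf*.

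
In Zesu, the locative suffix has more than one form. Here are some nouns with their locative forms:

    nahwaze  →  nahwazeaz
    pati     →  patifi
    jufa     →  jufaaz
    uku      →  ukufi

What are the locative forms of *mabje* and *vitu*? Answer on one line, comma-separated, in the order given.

mabjeaz, vitufi

The pattern is height harmony: -fi when the last vowel of the stem is a high vowel (*pati*, *uku*); -az when the last vowel of the stem is a non-high vowel (*nahwaze*, *jufa*).
*mabje*: last vowel = /e/, a non-high vowel → -az → *mabjeaz*.
The last vowel of *vitu* is /u/, which is a high vowel, so the suffix is -fi, giving *vitufi*.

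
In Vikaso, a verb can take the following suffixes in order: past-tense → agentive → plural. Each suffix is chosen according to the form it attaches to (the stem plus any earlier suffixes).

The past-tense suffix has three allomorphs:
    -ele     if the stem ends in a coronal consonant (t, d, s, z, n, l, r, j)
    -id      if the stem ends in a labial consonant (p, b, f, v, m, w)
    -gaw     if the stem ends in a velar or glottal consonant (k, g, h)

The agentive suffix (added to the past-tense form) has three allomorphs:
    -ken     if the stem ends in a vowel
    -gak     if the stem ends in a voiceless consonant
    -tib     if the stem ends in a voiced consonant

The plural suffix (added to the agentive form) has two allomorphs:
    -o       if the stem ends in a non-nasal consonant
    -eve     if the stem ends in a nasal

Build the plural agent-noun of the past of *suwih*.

The final consonant of *suwih* is /h/, which is velar/glottal, so the past-tense suffix is -gaw, giving *suwihgaw*.
The past-tense form *suwihgaw*: final sound = /w/, a voiced consonant → -tib → *suwihgawtib*.
The agentive form *suwihgawtib*: final consonant = /b/, non-nasal → -o → *suwihgawtibo*.

suwihgawtibo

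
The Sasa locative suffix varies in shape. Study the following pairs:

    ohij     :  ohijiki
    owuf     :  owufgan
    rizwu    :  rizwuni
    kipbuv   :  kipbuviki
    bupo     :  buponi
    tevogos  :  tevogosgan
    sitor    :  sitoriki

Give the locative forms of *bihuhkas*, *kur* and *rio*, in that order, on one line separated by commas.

bihuhkasgan, kuriki, rioni

The pattern is voicing of the final sound: -gan when the stem ends in a voiceless consonant (*owuf*, *tevogos*); -iki when the stem ends in a voiced consonant (*ohij*, *kipbuv*, *sitor*); -ni when the stem ends in a vowel (*rizwu*, *bupo*).
*bihuhkas*: final sound = /s/, a voiceless consonant → -gan → *bihuhkasgan*.
*kur*: final sound = /r/, a voiced consonant → -iki → *kuriki*.
The final sound of *rio* is /o/, which is a vowel, so the suffix is -ni, giving *rioni*.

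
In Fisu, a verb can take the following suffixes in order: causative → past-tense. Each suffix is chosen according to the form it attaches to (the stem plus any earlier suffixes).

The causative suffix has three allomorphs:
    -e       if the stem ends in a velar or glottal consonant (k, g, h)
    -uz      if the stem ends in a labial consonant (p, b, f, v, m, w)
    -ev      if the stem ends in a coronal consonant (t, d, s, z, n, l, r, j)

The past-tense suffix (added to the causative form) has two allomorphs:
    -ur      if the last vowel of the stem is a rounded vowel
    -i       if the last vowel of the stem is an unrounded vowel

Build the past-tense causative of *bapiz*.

bapizevi

Since the final consonant of *bapiz* is /z/ (coronal), it takes -ev, giving *bapizev*.
The causative form *bapizev*: last vowel = /e/, an unrounded vowel → -i → *bapizevi*.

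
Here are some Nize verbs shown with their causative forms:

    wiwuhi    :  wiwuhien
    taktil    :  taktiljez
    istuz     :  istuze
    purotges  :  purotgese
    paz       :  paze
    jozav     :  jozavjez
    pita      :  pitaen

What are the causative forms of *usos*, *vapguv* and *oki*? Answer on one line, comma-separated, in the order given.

Looking at the final sound of each stem: -e when the stem ends in a sibilant (*istuz*, *purotges*, *paz*); -jez when the stem ends in a non-sibilant consonant (*taktil*, *jozav*); -en when the stem ends in a vowel (*wiwuhi*, *pita*).
*usos*: final sound = /s/, a sibilant → -e → *usose*.
*vapguv*: final sound = /v/, a non-sibilant consonant → -jez → *vapguvjez*.
The final sound of *oki* is /i/, which is a vowel, so the suffix is -en, giving *okien*.

usose, vapguvjez, okien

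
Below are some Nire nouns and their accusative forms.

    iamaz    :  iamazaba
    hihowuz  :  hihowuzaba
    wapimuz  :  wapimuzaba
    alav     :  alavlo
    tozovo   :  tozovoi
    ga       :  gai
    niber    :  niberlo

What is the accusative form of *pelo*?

Looking at the final sound of each stem: -aba when the stem ends in a sibilant (*iamaz*, *hihowuz*, *wapimuz*); -lo when the stem ends in a non-sibilant consonant (*alav*, *niber*); -i when the stem ends in a vowel (*tozovo*, *ga*).
The final sound of *pelo* is /o/, which is a vowel, so the suffix is -i, giving *peloi*.

peloi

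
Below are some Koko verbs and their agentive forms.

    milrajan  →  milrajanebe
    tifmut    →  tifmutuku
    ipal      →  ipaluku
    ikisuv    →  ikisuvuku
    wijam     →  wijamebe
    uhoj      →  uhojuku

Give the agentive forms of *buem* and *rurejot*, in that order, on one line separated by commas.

buemebe, rurejotuku

The pattern is nasality of the final consonant: -ebe when the stem ends in a nasal (*milrajan*, *wijam*); -uku when the stem ends in a non-nasal consonant (*tifmut*, *ipal*, *ikisuv*, *uhoj*).
*buem*: final consonant = /m/, a nasal → -ebe → *buemebe*.
Since the final consonant of *rurejot* is /t/ (non-nasal), it takes -uku, giving *rurejotuku*.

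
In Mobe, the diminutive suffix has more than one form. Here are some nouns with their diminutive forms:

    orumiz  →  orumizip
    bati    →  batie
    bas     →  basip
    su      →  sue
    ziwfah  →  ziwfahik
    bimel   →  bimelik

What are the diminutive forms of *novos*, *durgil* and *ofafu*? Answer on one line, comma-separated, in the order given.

novosip, durgilik, ofafue

Looking at the final sound of each stem: -ip when the stem ends in a sibilant (*orumiz*, *bas*); -ik when the stem ends in a non-sibilant consonant (*ziwfah*, *bimel*); -e when the stem ends in a vowel (*bati*, *su*).
*novos* — final sound /s/ (a sibilant) → -ip → *novosip*.
Since the final sound of *durgil* is /l/ (a non-sibilant consonant), it takes -ik, giving *durgilik*.
Since the final sound of *ofafu* is /u/ (a vowel), it takes -e, giving *ofafue*.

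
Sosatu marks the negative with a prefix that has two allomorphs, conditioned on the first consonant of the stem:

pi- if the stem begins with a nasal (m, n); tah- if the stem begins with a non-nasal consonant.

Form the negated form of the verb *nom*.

pinom

*nom* — first consonant /n/ (a nasal) → pi- → *pinom*.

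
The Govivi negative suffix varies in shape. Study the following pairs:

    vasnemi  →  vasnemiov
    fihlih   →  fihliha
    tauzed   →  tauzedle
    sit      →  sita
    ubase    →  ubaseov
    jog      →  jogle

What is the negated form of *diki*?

dikiov

The alternation tracks the final sound of the stem — -a when the stem ends in a voiceless consonant (*fihlih*, *sit*); -le when the stem ends in a voiced consonant (*tauzed*, *jog*); -ov when the stem ends in a vowel (*vasnemi*, *ubase*).
The final sound of *diki* is /i/, which is a vowel, so the suffix is -ov, giving *dikiov*.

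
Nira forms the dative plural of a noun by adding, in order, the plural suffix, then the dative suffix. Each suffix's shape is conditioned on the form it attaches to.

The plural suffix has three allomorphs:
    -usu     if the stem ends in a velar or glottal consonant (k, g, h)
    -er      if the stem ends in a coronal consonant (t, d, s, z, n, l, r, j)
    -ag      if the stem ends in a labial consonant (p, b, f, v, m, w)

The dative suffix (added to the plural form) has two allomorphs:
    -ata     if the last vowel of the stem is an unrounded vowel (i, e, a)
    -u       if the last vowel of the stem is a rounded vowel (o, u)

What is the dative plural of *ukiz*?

*ukiz* — final consonant /z/ (coronal) → -er → *ukizer*.
The plural form *ukizer* — last vowel /e/ (an unrounded vowel) → -ata → *ukizerata*.

ukizerata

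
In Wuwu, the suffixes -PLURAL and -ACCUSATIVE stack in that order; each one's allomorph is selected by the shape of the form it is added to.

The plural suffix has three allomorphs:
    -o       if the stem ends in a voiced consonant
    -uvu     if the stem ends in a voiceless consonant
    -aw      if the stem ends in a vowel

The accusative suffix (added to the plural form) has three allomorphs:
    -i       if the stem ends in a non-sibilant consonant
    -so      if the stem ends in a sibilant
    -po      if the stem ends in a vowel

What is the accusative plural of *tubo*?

*tubo*: final sound = /o/, a vowel → -aw → *tuboaw*.
The plural form *tuboaw* — final sound /w/ (a non-sibilant consonant) → -i → *tuboawi*.

tuboawi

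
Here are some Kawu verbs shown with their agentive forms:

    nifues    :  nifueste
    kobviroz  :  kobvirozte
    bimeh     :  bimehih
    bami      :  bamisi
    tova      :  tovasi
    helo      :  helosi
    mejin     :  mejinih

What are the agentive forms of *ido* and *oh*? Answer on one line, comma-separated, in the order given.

Looking at the final sound of each stem: -te when the stem ends in a sibilant (*nifues*, *kobviroz*); -ih when the stem ends in a non-sibilant consonant (*bimeh*, *mejin*); -si when the stem ends in a vowel (*bami*, *tova*, *helo*).
*ido* — final sound /o/ (a vowel) → -si → *idosi*.
Since the final sound of *oh* is /h/ (a non-sibilant consonant), it takes -ih, giving *ohih*.

idosi, ohih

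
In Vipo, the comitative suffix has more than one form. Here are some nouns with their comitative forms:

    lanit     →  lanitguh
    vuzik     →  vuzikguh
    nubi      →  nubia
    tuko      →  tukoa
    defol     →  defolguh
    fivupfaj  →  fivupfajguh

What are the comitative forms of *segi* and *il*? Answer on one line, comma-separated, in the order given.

The alternation tracks the final sound of the stem — -guh when the stem ends in a consonant (*lanit*, *vuzik*, *defol*, *fivupfaj*); -a when the stem ends in a vowel (*nubi*, *tuko*).
The final sound of *segi* is /i/, which is a vowel, so the suffix is -a, giving *segia*.
Since the final sound of *il* is /l/ (a consonant), it takes -guh, giving *ilguh*.

segia, ilguh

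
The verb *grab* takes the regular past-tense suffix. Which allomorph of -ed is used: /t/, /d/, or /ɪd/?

The stem *grab* ends in a voiced sound other than /d/.
The -ed suffix is realized as /ɪd/ after /t, d/; as /t/ after other voiceless consonants; and as /d/ after other voiced sounds.
So -ed on *grab* is pronounced /d/.

/d/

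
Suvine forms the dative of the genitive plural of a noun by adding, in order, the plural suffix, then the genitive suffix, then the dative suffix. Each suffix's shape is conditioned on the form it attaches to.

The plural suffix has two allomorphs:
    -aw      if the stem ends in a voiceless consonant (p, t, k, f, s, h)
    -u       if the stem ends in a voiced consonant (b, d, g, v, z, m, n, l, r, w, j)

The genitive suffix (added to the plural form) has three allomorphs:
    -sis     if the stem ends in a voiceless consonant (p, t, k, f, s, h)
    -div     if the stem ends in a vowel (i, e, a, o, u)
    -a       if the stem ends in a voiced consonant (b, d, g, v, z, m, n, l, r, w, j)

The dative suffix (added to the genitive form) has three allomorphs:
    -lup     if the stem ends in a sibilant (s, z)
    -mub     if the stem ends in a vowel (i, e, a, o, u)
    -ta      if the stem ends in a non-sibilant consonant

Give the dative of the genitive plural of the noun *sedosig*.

sedosigudivta

Since the final consonant of *sedosig* is /g/ (voiced), it takes -u, giving *sedosigu*.
The final sound of the plural form *sedosigu* is /u/, which is a vowel, so the genitive suffix is -div, giving *sedosigudiv*.
The final sound of the genitive form *sedosigudiv* is /v/, which is a non-sibilant consonant, so the dative suffix is -ta, giving *sedosigudivta*.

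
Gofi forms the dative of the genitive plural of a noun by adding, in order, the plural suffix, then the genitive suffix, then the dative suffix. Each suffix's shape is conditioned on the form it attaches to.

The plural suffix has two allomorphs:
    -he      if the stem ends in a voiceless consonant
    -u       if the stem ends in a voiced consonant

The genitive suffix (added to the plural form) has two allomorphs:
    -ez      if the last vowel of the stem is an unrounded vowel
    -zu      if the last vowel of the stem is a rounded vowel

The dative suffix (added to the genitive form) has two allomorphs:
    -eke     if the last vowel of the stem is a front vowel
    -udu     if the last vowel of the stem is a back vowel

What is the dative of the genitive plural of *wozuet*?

wozuetheezeke

*wozuet* — final consonant /t/ (voiceless) → -he → *wozuethe*.
Since the last vowel of the plural form *wozuethe* is /e/ (an unrounded vowel), it takes -ez, giving *wozuetheez*.
The genitive form *wozuetheez* — last vowel /e/ (a front vowel) → -eke → *wozuetheezeke*.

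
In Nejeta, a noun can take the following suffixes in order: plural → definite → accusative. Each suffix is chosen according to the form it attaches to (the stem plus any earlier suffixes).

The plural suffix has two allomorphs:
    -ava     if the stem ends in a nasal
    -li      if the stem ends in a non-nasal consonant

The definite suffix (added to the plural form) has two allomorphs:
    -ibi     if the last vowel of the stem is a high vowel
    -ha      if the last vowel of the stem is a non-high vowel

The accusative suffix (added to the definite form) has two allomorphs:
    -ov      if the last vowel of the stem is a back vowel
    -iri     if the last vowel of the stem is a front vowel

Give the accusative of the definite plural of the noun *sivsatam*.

The final consonant of *sivsatam* is /m/, which is a nasal, so the plural suffix is -ava, giving *sivsatamava*.
The plural form *sivsatamava* — last vowel /a/ (a non-high vowel) → -ha → *sivsatamavaha*.
Since the last vowel of the definite form *sivsatamavaha* is /a/ (a back vowel), it takes -ov, giving *sivsatamavahaov*.

sivsatamavahaov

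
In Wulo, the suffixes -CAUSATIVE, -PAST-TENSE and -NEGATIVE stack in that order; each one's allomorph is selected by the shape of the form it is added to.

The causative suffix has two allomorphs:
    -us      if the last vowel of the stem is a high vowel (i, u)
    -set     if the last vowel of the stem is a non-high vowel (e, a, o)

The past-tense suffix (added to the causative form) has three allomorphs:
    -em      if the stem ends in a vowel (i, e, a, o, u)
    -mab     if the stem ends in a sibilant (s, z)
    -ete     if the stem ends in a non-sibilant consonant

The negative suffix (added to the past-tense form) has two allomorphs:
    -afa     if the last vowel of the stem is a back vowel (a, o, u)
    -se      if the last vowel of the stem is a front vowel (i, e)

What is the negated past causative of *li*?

*li*: last vowel = /i/, a high vowel → -us → *lius*.
The causative form *lius*: final sound = /s/, a sibilant → -mab → *liusmab*.
The past-tense form *liusmab*: last vowel = /a/, a back vowel → -afa → *liusmabafa*.

liusmabafa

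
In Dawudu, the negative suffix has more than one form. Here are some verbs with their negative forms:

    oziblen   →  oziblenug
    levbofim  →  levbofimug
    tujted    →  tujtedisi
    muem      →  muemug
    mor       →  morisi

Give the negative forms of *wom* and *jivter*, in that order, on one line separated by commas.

womug, jivterisi

The pattern is nasality of the final consonant: -ug when the stem ends in a nasal (*oziblen*, *levbofim*, *muem*); -isi when the stem ends in a non-nasal consonant (*tujted*, *mor*).
Since the final consonant of *wom* is /m/ (a nasal), it takes -ug, giving *womug*.
Since the final consonant of *jivter* is /r/ (non-nasal), it takes -isi, giving *jivterisi*.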